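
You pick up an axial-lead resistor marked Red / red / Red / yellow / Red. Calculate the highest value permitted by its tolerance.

Red → 2 (first significant figure)
Red → 2 (second significant figure)
Red → 2 (third significant figure)
Yellow → ×10^4 multiplier
Red → ±2% tolerance
222 × 10000 = 2220000 Ω
Highest = 2220000 × (1 + 2/100) = 2264400 Ω.

2264400 Ω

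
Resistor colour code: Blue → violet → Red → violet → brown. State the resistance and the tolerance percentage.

Blue → 6 (first significant figure)
Violet → 7 (second significant figure)
Red → 2 (third significant figure)
Violet → ×10^7 multiplier
Brown → ±1% tolerance
672 × 10000000 = 6720000000 Ω

6720000000 Ω ±1%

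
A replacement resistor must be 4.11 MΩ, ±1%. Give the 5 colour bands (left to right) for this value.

4110000 Ω = 411 × 10^4.
4 → yellow
1 → brown
1 → brown
Multiplier 10^4 → yellow.
±1% tolerance → brown.

yellow, brown, brown, yellow, brown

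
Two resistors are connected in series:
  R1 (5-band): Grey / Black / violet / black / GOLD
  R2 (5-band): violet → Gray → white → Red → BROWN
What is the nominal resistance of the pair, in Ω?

79707 Ω

R1: grey, black, violet → 807; black ×1 → 807 Ω.
R2: violet, grey, white → 789; red ×10^2 → 78900 Ω.
Series: 807 + 78900 = 79707 Ω.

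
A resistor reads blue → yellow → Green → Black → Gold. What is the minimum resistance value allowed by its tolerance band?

Blue → 6 (first significant figure)
Yellow → 4 (second significant figure)
Green → 5 (third significant figure)
Black → ×1 multiplier
Gold → ±5% tolerance
645 × 1 = 645 Ω
Minimum = 645 × (1 − 5/100) = 612.75 Ω.

612.75 Ω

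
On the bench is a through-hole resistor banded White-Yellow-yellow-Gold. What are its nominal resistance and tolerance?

White → 9 (first significant figure)
Yellow → 4 (second significant figure)
Yellow → ×10^4 multiplier
Gold → ±5% tolerance
94 × 10000 = 940000 Ω

940000 Ω ±5%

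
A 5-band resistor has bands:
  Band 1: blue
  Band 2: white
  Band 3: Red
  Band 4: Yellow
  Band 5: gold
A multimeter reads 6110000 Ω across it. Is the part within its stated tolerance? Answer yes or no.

no

Blue → 6 (first significant figure)
White → 9 (second significant figure)
Red → 2 (third significant figure)
Yellow → ×10^4 multiplier
Gold → ±5% tolerance
692 × 10000 = 6920000 Ω
Allowed range: 6574000 Ω to 7266000 Ω.
6110000 Ω lies outside that range.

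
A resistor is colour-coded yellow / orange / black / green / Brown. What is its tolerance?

±1%

The last band, brown, is the tolerance band.
Brown corresponds to ±1%.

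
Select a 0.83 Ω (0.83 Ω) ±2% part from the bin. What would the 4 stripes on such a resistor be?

0.83 Ω = 83 × 10^-2.
8 → grey
3 → orange
Multiplier 10^-2 → silver.
±2% tolerance → red.

grey, orange, silver, red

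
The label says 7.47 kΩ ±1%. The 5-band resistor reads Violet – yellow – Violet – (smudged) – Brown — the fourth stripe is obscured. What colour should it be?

7470 Ω = 747 × 10^1.
The fourth band is the multiplier, 10^1, which is brown.

brown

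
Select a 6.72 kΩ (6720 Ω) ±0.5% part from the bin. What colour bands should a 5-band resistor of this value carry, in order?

blue, violet, red, brown, green

6720 Ω = 672 × 10^1.
6 → blue
7 → violet
2 → red
Multiplier 10^1 → brown.
±0.5% tolerance → green.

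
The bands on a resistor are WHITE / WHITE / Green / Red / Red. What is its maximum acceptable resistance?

101490 Ω

White → 9 (first significant figure)
White → 9 (second significant figure)
Green → 5 (third significant figure)
Red → ×10^2 multiplier
Red → ±2% tolerance
995 × 100 = 99500 Ω
Maximum = 99500 × (1 + 2/100) = 101490 Ω.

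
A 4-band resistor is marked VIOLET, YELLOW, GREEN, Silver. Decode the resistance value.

Violet → 7 (first significant figure)
Yellow → 4 (second significant figure)
Green → ×10^5 multiplier
74 × 100000 = 7400000 Ω

7400000 Ω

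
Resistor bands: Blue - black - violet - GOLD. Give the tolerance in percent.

±5%

The last band, gold, is the tolerance band.
Gold corresponds to ±5%.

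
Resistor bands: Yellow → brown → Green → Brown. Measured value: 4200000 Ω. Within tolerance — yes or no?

Yellow → 4 (first significant figure)
Brown → 1 (second significant figure)
Green → ×10^5 multiplier
Brown → ±1% tolerance
41 × 100000 = 4100000 Ω
Allowed range: 4059000 Ω to 4141000 Ω.
4200000 Ω lies outside that range.

no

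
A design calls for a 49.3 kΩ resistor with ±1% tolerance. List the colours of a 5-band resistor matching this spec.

49300 Ω = 493 × 10^2.
4 → yellow
9 → white
3 → orange
Multiplier 10^2 → red.
±1% tolerance → brown.

yellow, white, orange, red, brown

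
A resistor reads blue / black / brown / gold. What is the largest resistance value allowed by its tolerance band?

630 Ω

Blue → 6 (first significant figure)
Black → 0 (second significant figure)
Brown → ×10 multiplier
Gold → ±5% tolerance
60 × 10 = 600 Ω
Largest = 600 × (1 + 5/100) = 630 Ω.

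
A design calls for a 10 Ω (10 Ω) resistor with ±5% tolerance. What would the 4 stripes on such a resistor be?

10 Ω = 10 × 10^0.
1 → brown
0 → black
Multiplier 10^0 → black.
±5% tolerance → gold.

brown, black, black, gold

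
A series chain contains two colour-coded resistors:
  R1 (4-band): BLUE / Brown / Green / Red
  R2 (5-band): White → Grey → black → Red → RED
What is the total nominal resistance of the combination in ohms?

6198000 Ω

R1: blue, brown → 61; green ×10^5 → 6100000 Ω.
R2: white, grey, black → 980; red ×10^2 → 98000 Ω.
Series: 6100000 + 98000 = 6198000 Ω.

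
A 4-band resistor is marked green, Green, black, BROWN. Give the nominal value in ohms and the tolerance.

Green → 5 (first significant figure)
Green → 5 (second significant figure)
Black → ×1 multiplier
Brown → ±1% tolerance
55 × 1 = 55 Ω

55 Ω ±1%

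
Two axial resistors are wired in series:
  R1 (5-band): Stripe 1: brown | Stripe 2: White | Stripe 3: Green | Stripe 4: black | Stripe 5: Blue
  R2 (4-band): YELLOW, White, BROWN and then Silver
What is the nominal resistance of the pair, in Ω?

R1: brown, white, green → 195; black ×1 → 195 Ω.
R2: yellow, white → 49; brown ×10 → 490 Ω.
Series: 195 + 490 = 685 Ω.

685 Ω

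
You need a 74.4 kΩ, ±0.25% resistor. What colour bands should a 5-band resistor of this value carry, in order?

74400 Ω = 744 × 10^2.
7 → violet
4 → yellow
4 → yellow
Multiplier 10^2 → red.
±0.25% tolerance → blue.

violet, yellow, yellow, red, blue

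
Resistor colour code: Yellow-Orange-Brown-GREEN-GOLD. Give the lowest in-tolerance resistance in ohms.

Yellow → 4 (first significant figure)
Orange → 3 (second significant figure)
Brown → 1 (third significant figure)
Green → ×10^5 multiplier
Gold → ±5% tolerance
431 × 100000 = 43100000 Ω
Lowest = 43100000 × (1 − 5/100) = 40945000 Ω.

40945000 Ω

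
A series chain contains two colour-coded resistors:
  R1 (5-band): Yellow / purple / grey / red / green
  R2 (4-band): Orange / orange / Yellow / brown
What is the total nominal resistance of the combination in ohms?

R1: yellow, violet, grey → 478; red ×10^2 → 47800 Ω.
R2: orange, orange → 33; yellow ×10^4 → 330000 Ω.
Series: 47800 + 330000 = 377800 Ω.

377800 Ω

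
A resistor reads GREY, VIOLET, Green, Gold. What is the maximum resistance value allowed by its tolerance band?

9135000 Ω

Grey → 8 (first significant figure)
Violet → 7 (second significant figure)
Green → ×10^5 multiplier
Gold → ±5% tolerance
87 × 100000 = 8700000 Ω
Maximum = 8700000 × (1 + 5/100) = 9135000 Ω.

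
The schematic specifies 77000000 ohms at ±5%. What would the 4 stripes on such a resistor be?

violet, violet, blue, gold

77000000 Ω = 77 × 10^6.
7 → violet
7 → violet
Multiplier 10^6 → blue.
±5% tolerance → gold.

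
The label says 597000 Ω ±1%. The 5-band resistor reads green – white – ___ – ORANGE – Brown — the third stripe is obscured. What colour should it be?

violet

597000 Ω = 597 × 10^3.
The third band gives digit 7 of the significand, and 7 is violet.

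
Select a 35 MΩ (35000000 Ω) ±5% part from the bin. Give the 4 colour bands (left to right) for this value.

35000000 Ω = 35 × 10^6.
3 → orange
5 → green
Multiplier 10^6 → blue.
±5% tolerance → gold.

orange, green, blue, gold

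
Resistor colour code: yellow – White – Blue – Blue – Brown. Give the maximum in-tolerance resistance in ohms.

500960000 Ω

Yellow → 4 (first significant figure)
White → 9 (second significant figure)
Blue → 6 (third significant figure)
Blue → ×10^6 multiplier
Brown → ±1% tolerance
496 × 1000000 = 496000000 Ω
Maximum = 496000000 × (1 + 1/100) = 500960000 Ω.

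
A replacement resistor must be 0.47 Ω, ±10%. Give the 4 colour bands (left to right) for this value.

yellow, violet, silver, silver

0.47 Ω = 47 × 10^-2.
4 → yellow
7 → violet
Multiplier 10^-2 → silver.
±10% tolerance → silver.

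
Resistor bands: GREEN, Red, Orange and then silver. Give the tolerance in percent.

±10%

The last band, silver, is the tolerance band.
Silver corresponds to ±10%.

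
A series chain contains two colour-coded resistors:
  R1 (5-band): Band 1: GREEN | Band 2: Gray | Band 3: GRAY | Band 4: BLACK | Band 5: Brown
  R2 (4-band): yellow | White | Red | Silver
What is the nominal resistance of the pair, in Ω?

R1: green, grey, grey → 588; black ×1 → 588 Ω.
R2: yellow, white → 49; red ×10^2 → 4900 Ω.
Series: 588 + 4900 = 5488 Ω.

5488 Ω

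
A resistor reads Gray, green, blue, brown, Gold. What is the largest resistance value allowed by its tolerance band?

Grey → 8 (first significant figure)
Green → 5 (second significant figure)
Blue → 6 (third significant figure)
Brown → ×10 multiplier
Gold → ±5% tolerance
856 × 10 = 8560 Ω
Largest = 8560 × (1 + 5/100) = 8988 Ω.

8988 Ω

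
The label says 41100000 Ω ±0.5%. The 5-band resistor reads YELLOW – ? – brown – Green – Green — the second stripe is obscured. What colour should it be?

brown

41100000 Ω = 411 × 10^5.
The second band gives digit 1 of the significand, and 1 is brown.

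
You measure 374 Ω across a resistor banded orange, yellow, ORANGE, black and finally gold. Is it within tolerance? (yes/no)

no

Orange → 3 (first significant figure)
Yellow → 4 (second significant figure)
Orange → 3 (third significant figure)
Black → ×1 multiplier
Gold → ±5% tolerance
343 × 1 = 343 Ω
Allowed range: 325.85 Ω to 360.15 Ω.
374 Ω lies outside that range.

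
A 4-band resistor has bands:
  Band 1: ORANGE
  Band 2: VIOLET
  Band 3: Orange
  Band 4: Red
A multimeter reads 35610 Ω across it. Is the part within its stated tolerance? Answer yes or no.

Orange → 3 (first significant figure)
Violet → 7 (second significant figure)
Orange → ×10^3 multiplier
Red → ±2% tolerance
37 × 1000 = 37000 Ω
Allowed range: 36260 Ω to 37740 Ω.
35610 Ω lies outside that range.

no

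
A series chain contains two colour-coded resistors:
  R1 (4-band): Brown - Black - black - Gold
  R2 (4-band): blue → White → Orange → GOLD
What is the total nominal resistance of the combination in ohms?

R1: brown, black → 10; black ×1 → 10 Ω.
R2: blue, white → 69; orange ×10^3 → 69000 Ω.
Series: 10 + 69000 = 69010 Ω.

69010 Ω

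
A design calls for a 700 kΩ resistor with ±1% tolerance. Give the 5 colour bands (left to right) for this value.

700000 Ω = 700 × 10^3.
7 → violet
0 → black
0 → black
Multiplier 10^3 → orange.
±1% tolerance → brown.

violet, black, black, orange, brown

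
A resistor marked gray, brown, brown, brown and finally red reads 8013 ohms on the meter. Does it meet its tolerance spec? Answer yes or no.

yes

Grey → 8 (first significant figure)
Brown → 1 (second significant figure)
Brown → 1 (third significant figure)
Brown → ×10 multiplier
Red → ±2% tolerance
811 × 10 = 8110 Ω
Allowed range: 7947.8 Ω to 8272.2 Ω.
8013 ohms lies inside that range.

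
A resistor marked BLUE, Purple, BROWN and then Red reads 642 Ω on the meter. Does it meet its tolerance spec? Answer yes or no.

Blue → 6 (first significant figure)
Violet → 7 (second significant figure)
Brown → ×10 multiplier
Red → ±2% tolerance
67 × 10 = 670 Ω
Allowed range: 656.6 Ω to 683.4 Ω.
642 Ω lies outside that range.

no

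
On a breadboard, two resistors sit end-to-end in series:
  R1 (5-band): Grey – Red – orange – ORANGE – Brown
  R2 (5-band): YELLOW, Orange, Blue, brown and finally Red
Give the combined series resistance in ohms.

827360 Ω

R1: grey, red, orange → 823; orange ×10^3 → 823000 Ω.
R2: yellow, orange, blue → 436; brown ×10 → 4360 Ω.
Series: 823000 + 4360 = 827360 Ω.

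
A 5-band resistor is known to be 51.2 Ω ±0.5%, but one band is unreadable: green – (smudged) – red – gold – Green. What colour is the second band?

51.2 Ω = 512 × 10^-1.
The second band gives digit 1 of the significand, and 1 is brown.

brown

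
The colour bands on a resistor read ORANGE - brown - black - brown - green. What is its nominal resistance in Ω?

3100 Ω

Orange → 3 (first significant figure)
Brown → 1 (second significant figure)
Black → 0 (third significant figure)
Brown → ×10 multiplier
310 × 10 = 3100 Ω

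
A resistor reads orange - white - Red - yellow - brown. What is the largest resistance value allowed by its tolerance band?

3959200 Ω

Orange → 3 (first significant figure)
White → 9 (second significant figure)
Red → 2 (third significant figure)
Yellow → ×10^4 multiplier
Brown → ±1% tolerance
392 × 10000 = 3920000 Ω
Largest = 3920000 × (1 + 1/100) = 3959200 Ω.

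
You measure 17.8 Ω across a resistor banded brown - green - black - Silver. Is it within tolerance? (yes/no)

no

Brown → 1 (first significant figure)
Green → 5 (second significant figure)
Black → ×1 multiplier
Silver → ±10% tolerance
15 × 1 = 15 Ω
Allowed range: 13.5 Ω to 16.5 Ω.
17.8 Ω lies outside that range.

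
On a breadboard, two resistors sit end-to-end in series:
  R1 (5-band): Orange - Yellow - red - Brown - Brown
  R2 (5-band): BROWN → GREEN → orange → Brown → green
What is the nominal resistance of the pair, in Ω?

R1: orange, yellow, red → 342; brown ×10 → 3420 Ω.
R2: brown, green, orange → 153; brown ×10 → 1530 Ω.
Series: 3420 + 1530 = 4950 Ω.

4950 Ω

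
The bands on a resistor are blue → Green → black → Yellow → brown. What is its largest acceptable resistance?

Blue → 6 (first significant figure)
Green → 5 (second significant figure)
Black → 0 (third significant figure)
Yellow → ×10^4 multiplier
Brown → ±1% tolerance
650 × 10000 = 6500000 Ω
Largest = 6500000 × (1 + 1/100) = 6565000 Ω.

6565000 Ω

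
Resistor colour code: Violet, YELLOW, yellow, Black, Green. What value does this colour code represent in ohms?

Violet → 7 (first significant figure)
Yellow → 4 (second significant figure)
Yellow → 4 (third significant figure)
Black → ×1 multiplier
744 × 1 = 744 Ω

744 Ω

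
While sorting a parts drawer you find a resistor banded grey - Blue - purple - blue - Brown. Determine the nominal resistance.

Grey → 8 (first significant figure)
Blue → 6 (second significant figure)
Violet → 7 (third significant figure)
Blue → ×10^6 multiplier
867 × 1000000 = 867000000 Ω

867000000 Ω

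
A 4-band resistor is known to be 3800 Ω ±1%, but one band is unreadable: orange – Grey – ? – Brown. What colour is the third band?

red

3800 Ω = 38 × 10^2.
The third band is the multiplier, 10^2, which is red.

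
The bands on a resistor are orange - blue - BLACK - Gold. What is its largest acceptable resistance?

37.8 Ω

Orange → 3 (first significant figure)
Blue → 6 (second significant figure)
Black → ×1 multiplier
Gold → ±5% tolerance
36 × 1 = 36 Ω
Largest = 36 × (1 + 5/100) = 37.8 Ω.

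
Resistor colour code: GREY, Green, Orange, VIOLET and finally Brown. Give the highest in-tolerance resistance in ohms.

8615300000 Ω

Grey → 8 (first significant figure)
Green → 5 (second significant figure)
Orange → 3 (third significant figure)
Violet → ×10^7 multiplier
Brown → ±1% tolerance
853 × 10000000 = 8530000000 Ω
Highest = 8530000000 × (1 + 1/100) = 8615300000 Ω.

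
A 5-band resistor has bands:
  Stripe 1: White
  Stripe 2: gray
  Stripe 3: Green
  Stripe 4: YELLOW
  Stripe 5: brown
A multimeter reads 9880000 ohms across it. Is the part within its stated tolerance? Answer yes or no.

yes

White → 9 (first significant figure)
Grey → 8 (second significant figure)
Green → 5 (third significant figure)
Yellow → ×10^4 multiplier
Brown → ±1% tolerance
985 × 10000 = 9850000 Ω
Allowed range: 9751500 Ω to 9948500 Ω.
9880000 ohms lies inside that range.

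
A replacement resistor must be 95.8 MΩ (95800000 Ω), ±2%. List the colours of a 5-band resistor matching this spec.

white, green, grey, green, red

95800000 Ω = 958 × 10^5.
9 → white
5 → green
8 → grey
Multiplier 10^5 → green.
±2% tolerance → red.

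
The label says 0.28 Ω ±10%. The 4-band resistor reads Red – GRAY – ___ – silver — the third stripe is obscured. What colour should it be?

silver

0.28 Ω = 28 × 10^-2.
The third band is the multiplier, 10^-2, which is silver.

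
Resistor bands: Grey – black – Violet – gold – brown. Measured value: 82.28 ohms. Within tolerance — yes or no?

Grey → 8 (first significant figure)
Black → 0 (second significant figure)
Violet → 7 (third significant figure)
Gold → ×0.1 multiplier
Brown → ±1% tolerance
807 × 0.1 = 80.7 Ω
Allowed range: 79.893 Ω to 81.507 Ω.
82.28 ohms lies outside that range.

no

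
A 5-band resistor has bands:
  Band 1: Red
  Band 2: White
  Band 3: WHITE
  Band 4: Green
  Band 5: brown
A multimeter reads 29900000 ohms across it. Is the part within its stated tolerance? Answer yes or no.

yes

Red → 2 (first significant figure)
White → 9 (second significant figure)
White → 9 (third significant figure)
Green → ×10^5 multiplier
Brown → ±1% tolerance
299 × 100000 = 29900000 Ω
Allowed range: 29601000 Ω to 30199000 Ω.
29900000 ohms lies inside that range.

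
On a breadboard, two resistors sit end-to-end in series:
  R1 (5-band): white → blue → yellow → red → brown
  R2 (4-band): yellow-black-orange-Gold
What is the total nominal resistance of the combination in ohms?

136400 Ω

R1: white, blue, yellow → 964; red ×10^2 → 96400 Ω.
R2: yellow, black → 40; orange ×10^3 → 40000 Ω.
Series: 96400 + 40000 = 136400 Ω.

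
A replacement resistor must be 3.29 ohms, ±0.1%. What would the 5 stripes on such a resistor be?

orange, red, white, silver, violet

3.29 Ω = 329 × 10^-2.
3 → orange
2 → red
9 → white
Multiplier 10^-2 → silver.
±0.1% tolerance → violet.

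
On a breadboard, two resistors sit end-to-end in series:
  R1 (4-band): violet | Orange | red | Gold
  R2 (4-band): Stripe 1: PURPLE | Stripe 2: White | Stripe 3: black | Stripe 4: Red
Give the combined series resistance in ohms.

R1: violet, orange → 73; red ×10^2 → 7300 Ω.
R2: violet, white → 79; black ×1 → 79 Ω.
Series: 7300 + 79 = 7379 Ω.

7379 Ω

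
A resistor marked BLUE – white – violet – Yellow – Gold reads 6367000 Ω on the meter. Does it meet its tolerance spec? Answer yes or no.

no

Blue → 6 (first significant figure)
White → 9 (second significant figure)
Violet → 7 (third significant figure)
Yellow → ×10^4 multiplier
Gold → ±5% tolerance
697 × 10000 = 6970000 Ω
Allowed range: 6621500 Ω to 7318500 Ω.
6367000 Ω lies outside that range.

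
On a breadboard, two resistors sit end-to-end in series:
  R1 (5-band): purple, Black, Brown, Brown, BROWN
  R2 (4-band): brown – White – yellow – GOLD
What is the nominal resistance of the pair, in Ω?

R1: violet, black, brown → 701; brown ×10 → 7010 Ω.
R2: brown, white → 19; yellow ×10^4 → 190000 Ω.
Series: 7010 + 190000 = 197010 Ω.

197010 Ω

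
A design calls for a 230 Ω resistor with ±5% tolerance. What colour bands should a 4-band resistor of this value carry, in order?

red, orange, brown, gold

230 Ω = 23 × 10^1.
2 → red
3 → orange
Multiplier 10^1 → brown.
±5% tolerance → gold.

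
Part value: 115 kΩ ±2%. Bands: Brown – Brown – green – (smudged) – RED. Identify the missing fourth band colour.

115000 Ω = 115 × 10^3.
The fourth band is the multiplier, 10^3, which is orange.

orange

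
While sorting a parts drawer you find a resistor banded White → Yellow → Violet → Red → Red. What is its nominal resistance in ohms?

94700 Ω

White → 9 (first significant figure)
Yellow → 4 (second significant figure)
Violet → 7 (third significant figure)
Red → ×10^2 multiplier
947 × 100 = 94700 Ω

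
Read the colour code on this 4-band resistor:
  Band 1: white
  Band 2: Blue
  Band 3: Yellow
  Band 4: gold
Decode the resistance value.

960000 Ω

White → 9 (first significant figure)
Blue → 6 (second significant figure)
Yellow → ×10^4 multiplier
96 × 10000 = 960000 Ω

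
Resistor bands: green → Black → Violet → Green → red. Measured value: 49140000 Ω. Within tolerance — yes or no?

Green → 5 (first significant figure)
Black → 0 (second significant figure)
Violet → 7 (third significant figure)
Green → ×10^5 multiplier
Red → ±2% tolerance
507 × 100000 = 50700000 Ω
Allowed range: 49686000 Ω to 51714000 Ω.
49140000 Ω lies outside that range.

no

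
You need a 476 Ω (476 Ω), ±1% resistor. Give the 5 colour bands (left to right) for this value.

yellow, violet, blue, black, brown

476 Ω = 476 × 10^0.
4 → yellow
7 → violet
6 → blue
Multiplier 10^0 → black.
±1% tolerance → brown.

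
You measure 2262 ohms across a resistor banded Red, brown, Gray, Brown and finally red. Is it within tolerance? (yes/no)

no

Red → 2 (first significant figure)
Brown → 1 (second significant figure)
Grey → 8 (third significant figure)
Brown → ×10 multiplier
Red → ±2% tolerance
218 × 10 = 2180 Ω
Allowed range: 2136.4 Ω to 2223.6 Ω.
2262 ohms lies outside that range.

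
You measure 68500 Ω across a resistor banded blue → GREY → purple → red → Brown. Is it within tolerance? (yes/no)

Blue → 6 (first significant figure)
Grey → 8 (second significant figure)
Violet → 7 (third significant figure)
Red → ×10^2 multiplier
Brown → ±1% tolerance
687 × 100 = 68700 Ω
Allowed range: 68013 Ω to 69387 Ω.
68500 Ω lies inside that range.

yes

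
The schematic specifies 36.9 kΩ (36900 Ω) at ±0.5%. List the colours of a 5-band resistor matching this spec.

orange, blue, white, red, green

36900 Ω = 369 × 10^2.
3 → orange
6 → blue
9 → white
Multiplier 10^2 → red.
±0.5% tolerance → green.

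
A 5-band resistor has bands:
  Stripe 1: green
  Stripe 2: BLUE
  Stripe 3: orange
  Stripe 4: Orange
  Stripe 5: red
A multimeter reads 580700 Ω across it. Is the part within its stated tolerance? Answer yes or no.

Green → 5 (first significant figure)
Blue → 6 (second significant figure)
Orange → 3 (third significant figure)
Orange → ×10^3 multiplier
Red → ±2% tolerance
563 × 1000 = 563000 Ω
Allowed range: 551740 Ω to 574260 Ω.
580700 Ω lies outside that range.

no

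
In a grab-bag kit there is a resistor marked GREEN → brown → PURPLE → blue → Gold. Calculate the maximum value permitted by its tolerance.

542850000 Ω

Green → 5 (first significant figure)
Brown → 1 (second significant figure)
Violet → 7 (third significant figure)
Blue → ×10^6 multiplier
Gold → ±5% tolerance
517 × 1000000 = 517000000 Ω
Maximum = 517000000 × (1 + 5/100) = 542850000 Ω.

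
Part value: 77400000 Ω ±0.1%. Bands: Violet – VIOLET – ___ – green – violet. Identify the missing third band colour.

77400000 Ω = 774 × 10^5.
The third band gives digit 4 of the significand, and 4 is yellow.

yellow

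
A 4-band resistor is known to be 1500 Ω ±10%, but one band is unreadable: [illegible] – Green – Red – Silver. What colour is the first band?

brown

1500 Ω = 15 × 10^2.
The first band gives digit 1 of the significand, and 1 is brown.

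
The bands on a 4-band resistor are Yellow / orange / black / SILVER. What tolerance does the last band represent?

The last band, silver, is the tolerance band.
Silver corresponds to ±10%.

±10%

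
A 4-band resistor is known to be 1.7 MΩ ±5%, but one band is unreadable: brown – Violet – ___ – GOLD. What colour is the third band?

1700000 Ω = 17 × 10^5.
The third band is the multiplier, 10^5, which is green.

green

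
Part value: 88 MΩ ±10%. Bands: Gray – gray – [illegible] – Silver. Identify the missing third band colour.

blue

88000000 Ω = 88 × 10^6.
The third band is the multiplier, 10^6, which is blue.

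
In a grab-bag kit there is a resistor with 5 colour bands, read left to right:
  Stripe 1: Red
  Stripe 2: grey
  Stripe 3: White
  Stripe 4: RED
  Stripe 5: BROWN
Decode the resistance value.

28900 Ω

Red → 2 (first significant figure)
Grey → 8 (second significant figure)
White → 9 (third significant figure)
Red → ×10^2 multiplier
289 × 100 = 28900 Ω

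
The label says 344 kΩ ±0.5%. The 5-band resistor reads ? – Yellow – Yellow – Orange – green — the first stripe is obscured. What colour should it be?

orange

344000 Ω = 344 × 10^3.
The first band gives digit 3 of the significand, and 3 is orange.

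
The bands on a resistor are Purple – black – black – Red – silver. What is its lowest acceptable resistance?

63000 Ω

Violet → 7 (first significant figure)
Black → 0 (second significant figure)
Black → 0 (third significant figure)
Red → ×10^2 multiplier
Silver → ±10% tolerance
700 × 100 = 70000 Ω
Lowest = 70000 × (1 − 10/100) = 63000 Ω.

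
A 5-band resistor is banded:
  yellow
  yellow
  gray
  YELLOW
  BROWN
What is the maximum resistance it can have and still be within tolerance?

4524800 Ω

Yellow → 4 (first significant figure)
Yellow → 4 (second significant figure)
Grey → 8 (third significant figure)
Yellow → ×10^4 multiplier
Brown → ±1% tolerance
448 × 10000 = 4480000 Ω
Maximum = 4480000 × (1 + 1/100) = 4524800 Ω.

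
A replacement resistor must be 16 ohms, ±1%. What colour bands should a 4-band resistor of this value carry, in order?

brown, blue, black, brown

16 Ω = 16 × 10^0.
1 → brown
6 → blue
Multiplier 10^0 → black.
±1% tolerance → brown.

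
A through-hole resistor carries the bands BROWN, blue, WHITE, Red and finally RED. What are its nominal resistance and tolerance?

Brown → 1 (first significant figure)
Blue → 6 (second significant figure)
White → 9 (third significant figure)
Red → ×10^2 multiplier
Red → ±2% tolerance
169 × 100 = 16900 Ω

16900 Ω ±2%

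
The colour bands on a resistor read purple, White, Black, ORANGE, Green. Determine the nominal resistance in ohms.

790000 Ω

Violet → 7 (first significant figure)
White → 9 (second significant figure)
Black → 0 (third significant figure)
Orange → ×10^3 multiplier
790 × 1000 = 790000 Ω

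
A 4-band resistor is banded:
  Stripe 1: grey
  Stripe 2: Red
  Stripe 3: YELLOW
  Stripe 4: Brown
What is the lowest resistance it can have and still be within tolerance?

Grey → 8 (first significant figure)
Red → 2 (second significant figure)
Yellow → ×10^4 multiplier
Brown → ±1% tolerance
82 × 10000 = 820000 Ω
Lowest = 820000 × (1 − 1/100) = 811800 Ω.

811800 Ω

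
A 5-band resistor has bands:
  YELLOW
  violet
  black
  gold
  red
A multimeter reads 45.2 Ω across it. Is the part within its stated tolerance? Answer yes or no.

no

Yellow → 4 (first significant figure)
Violet → 7 (second significant figure)
Black → 0 (third significant figure)
Gold → ×0.1 multiplier
Red → ±2% tolerance
470 × 0.1 = 47 Ω
Allowed range: 46.06 Ω to 47.94 Ω.
45.2 Ω lies outside that range.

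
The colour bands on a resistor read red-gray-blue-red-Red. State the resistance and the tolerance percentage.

28600 Ω ±2%

Red → 2 (first significant figure)
Grey → 8 (second significant figure)
Blue → 6 (third significant figure)
Red → ×10^2 multiplier
Red → ±2% tolerance
286 × 100 = 28600 Ω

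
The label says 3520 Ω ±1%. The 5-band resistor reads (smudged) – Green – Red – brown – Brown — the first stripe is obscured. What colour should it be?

orange

3520 Ω = 352 × 10^1.
The first band gives digit 3 of the significand, and 3 is orange.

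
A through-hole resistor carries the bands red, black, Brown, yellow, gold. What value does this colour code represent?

2010000 Ω

Red → 2 (first significant figure)
Black → 0 (second significant figure)
Brown → 1 (third significant figure)
Yellow → ×10^4 multiplier
201 × 10000 = 2010000 Ω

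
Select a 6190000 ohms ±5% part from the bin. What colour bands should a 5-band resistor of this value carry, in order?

6190000 Ω = 619 × 10^4.
6 → blue
1 → brown
9 → white
Multiplier 10^4 → yellow.
±5% tolerance → gold.

blue, brown, white, yellow, gold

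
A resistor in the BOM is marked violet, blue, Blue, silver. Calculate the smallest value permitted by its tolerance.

Violet → 7 (first significant figure)
Blue → 6 (second significant figure)
Blue → ×10^6 multiplier
Silver → ±10% tolerance
76 × 1000000 = 76000000 Ω
Smallest = 76000000 × (1 − 10/100) = 68400000 Ω.

68400000 Ω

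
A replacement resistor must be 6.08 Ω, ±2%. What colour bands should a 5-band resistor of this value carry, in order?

6.08 Ω = 608 × 10^-2.
6 → blue
0 → black
8 → grey
Multiplier 10^-2 → silver.
±2% tolerance → red.

blue, black, grey, silver, red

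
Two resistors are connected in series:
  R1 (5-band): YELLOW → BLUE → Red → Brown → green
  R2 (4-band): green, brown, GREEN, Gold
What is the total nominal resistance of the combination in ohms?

R1: yellow, blue, red → 462; brown ×10 → 4620 Ω.
R2: green, brown → 51; green ×10^5 → 5100000 Ω.
Series: 4620 + 5100000 = 5104620 Ω.

5104620 Ω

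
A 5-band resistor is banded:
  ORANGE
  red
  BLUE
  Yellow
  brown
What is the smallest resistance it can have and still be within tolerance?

3227400 Ω

Orange → 3 (first significant figure)
Red → 2 (second significant figure)
Blue → 6 (third significant figure)
Yellow → ×10^4 multiplier
Brown → ±1% tolerance
326 × 10000 = 3260000 Ω
Smallest = 3260000 × (1 − 1/100) = 3227400 Ω.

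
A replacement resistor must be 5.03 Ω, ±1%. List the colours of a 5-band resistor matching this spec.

green, black, orange, silver, brown

5.03 Ω = 503 × 10^-2.
5 → green
0 → black
3 → orange
Multiplier 10^-2 → silver.
±1% tolerance → brown.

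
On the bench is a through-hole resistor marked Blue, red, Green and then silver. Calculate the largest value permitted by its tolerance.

6820000 Ω

Blue → 6 (first significant figure)
Red → 2 (second significant figure)
Green → ×10^5 multiplier
Silver → ±10% tolerance
62 × 100000 = 6200000 Ω
Largest = 6200000 × (1 + 10/100) = 6820000 Ω.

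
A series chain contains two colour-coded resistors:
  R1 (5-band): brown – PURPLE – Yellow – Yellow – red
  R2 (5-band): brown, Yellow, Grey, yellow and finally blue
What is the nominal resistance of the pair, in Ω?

3220000 Ω

R1: brown, violet, yellow → 174; yellow ×10^4 → 1740000 Ω.
R2: brown, yellow, grey → 148; yellow ×10^4 → 1480000 Ω.
Series: 1740000 + 1480000 = 3220000 Ω.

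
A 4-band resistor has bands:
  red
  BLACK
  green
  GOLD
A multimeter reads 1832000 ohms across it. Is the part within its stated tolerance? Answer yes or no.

no

Red → 2 (first significant figure)
Black → 0 (second significant figure)
Green → ×10^5 multiplier
Gold → ±5% tolerance
20 × 100000 = 2000000 Ω
Allowed range: 1900000 Ω to 2100000 Ω.
1832000 ohms lies outside that range.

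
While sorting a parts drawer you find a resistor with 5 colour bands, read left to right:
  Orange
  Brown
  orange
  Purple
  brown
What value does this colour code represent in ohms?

Orange → 3 (first significant figure)
Brown → 1 (second significant figure)
Orange → 3 (third significant figure)
Violet → ×10^7 multiplier
313 × 10000000 = 3130000000 Ω

3130000000 Ω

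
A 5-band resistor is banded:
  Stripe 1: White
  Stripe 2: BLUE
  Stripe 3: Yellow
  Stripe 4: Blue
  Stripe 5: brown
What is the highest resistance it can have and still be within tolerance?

973640000 Ω

White → 9 (first significant figure)
Blue → 6 (second significant figure)
Yellow → 4 (third significant figure)
Blue → ×10^6 multiplier
Brown → ±1% tolerance
964 × 1000000 = 964000000 Ω
Highest = 964000000 × (1 + 1/100) = 973640000 Ω.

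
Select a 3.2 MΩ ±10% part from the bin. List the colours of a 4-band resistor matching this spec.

orange, red, green, silver

3200000 Ω = 32 × 10^5.
3 → orange
2 → red
Multiplier 10^5 → green.
±10% tolerance → silver.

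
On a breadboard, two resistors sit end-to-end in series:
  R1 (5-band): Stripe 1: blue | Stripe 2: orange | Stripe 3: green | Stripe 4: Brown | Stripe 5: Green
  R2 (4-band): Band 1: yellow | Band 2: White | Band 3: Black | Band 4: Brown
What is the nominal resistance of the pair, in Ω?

6399 Ω

R1: blue, orange, green → 635; brown ×10 → 6350 Ω.
R2: yellow, white → 49; black ×1 → 49 Ω.
Series: 6350 + 49 = 6399 Ω.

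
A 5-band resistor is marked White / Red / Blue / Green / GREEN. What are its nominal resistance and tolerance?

92600000 Ω ±0.5%

White → 9 (first significant figure)
Red → 2 (second significant figure)
Blue → 6 (third significant figure)
Green → ×10^5 multiplier
Green → ±0.5% tolerance
926 × 100000 = 92600000 Ω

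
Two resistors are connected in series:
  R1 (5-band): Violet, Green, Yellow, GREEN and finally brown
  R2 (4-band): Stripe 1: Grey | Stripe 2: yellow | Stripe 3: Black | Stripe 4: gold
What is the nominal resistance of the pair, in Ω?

R1: violet, green, yellow → 754; green ×10^5 → 75400000 Ω.
R2: grey, yellow → 84; black ×1 → 84 Ω.
Series: 75400000 + 84 = 75400084 Ω.

75400084 Ω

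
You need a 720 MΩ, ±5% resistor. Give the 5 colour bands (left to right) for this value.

violet, red, black, blue, gold

720000000 Ω = 720 × 10^6.
7 → violet
2 → red
0 → black
Multiplier 10^6 → blue.
±5% tolerance → gold.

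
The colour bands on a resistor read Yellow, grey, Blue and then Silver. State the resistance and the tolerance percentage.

48000000 Ω ±10%

Yellow → 4 (first significant figure)
Grey → 8 (second significant figure)
Blue → ×10^6 multiplier
Silver → ±10% tolerance
48 × 1000000 = 48000000 Ω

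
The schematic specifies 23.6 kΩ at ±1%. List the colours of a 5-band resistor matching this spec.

red, orange, blue, red, brown

23600 Ω = 236 × 10^2.
2 → red
3 → orange
6 → blue
Multiplier 10^2 → red.
±1% tolerance → brown.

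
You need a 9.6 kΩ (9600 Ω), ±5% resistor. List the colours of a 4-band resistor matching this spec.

9600 Ω = 96 × 10^2.
9 → white
6 → blue
Multiplier 10^2 → red.
±5% tolerance → gold.

white, blue, red, gold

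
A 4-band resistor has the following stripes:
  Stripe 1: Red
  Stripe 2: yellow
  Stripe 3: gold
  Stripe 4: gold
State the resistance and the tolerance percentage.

2.4 Ω ±5%

Red → 2 (first significant figure)
Yellow → 4 (second significant figure)
Gold → ×0.1 multiplier
Gold → ±5% tolerance
24 × 0.1 = 2.4 Ω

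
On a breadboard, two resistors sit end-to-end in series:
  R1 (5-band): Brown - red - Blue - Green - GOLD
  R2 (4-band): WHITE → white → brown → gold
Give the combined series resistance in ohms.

R1: brown, red, blue → 126; green ×10^5 → 12600000 Ω.
R2: white, white → 99; brown ×10 → 990 Ω.
Series: 12600000 + 990 = 12600990 Ω.

12600990 Ω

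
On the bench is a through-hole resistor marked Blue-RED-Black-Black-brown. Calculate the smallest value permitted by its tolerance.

613.8 Ω

Blue → 6 (first significant figure)
Red → 2 (second significant figure)
Black → 0 (third significant figure)
Black → ×1 multiplier
Brown → ±1% tolerance
620 × 1 = 620 Ω
Smallest = 620 × (1 − 1/100) = 613.8 Ω.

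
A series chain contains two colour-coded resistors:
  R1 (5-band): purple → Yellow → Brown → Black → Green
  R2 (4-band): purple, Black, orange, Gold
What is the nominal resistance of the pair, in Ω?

70741 Ω

R1: violet, yellow, brown → 741; black ×1 → 741 Ω.
R2: violet, black → 70; orange ×10^3 → 70000 Ω.
Series: 741 + 70000 = 70741 Ω.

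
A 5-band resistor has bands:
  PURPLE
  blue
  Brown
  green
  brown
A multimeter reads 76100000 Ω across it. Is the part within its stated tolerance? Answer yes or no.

Violet → 7 (first significant figure)
Blue → 6 (second significant figure)
Brown → 1 (third significant figure)
Green → ×10^5 multiplier
Brown → ±1% tolerance
761 × 100000 = 76100000 Ω
Allowed range: 75339000 Ω to 76861000 Ω.
76100000 Ω lies inside that range.

yes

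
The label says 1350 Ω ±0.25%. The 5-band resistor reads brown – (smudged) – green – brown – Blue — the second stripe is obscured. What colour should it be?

1350 Ω = 135 × 10^1.
The second band gives digit 3 of the significand, and 3 is orange.

orange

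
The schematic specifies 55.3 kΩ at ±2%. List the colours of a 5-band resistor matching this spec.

green, green, orange, red, red

55300 Ω = 553 × 10^2.
5 → green
5 → green
3 → orange
Multiplier 10^2 → red.
±2% tolerance → red.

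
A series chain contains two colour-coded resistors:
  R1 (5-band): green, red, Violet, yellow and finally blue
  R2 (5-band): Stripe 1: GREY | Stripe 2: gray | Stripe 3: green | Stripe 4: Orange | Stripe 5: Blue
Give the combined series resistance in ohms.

6155000 Ω

R1: green, red, violet → 527; yellow ×10^4 → 5270000 Ω.
R2: grey, grey, green → 885; orange ×10^3 → 885000 Ω.
Series: 5270000 + 885000 = 6155000 Ω.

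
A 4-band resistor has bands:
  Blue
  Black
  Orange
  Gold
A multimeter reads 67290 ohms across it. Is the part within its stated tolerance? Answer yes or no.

no

Blue → 6 (first significant figure)
Black → 0 (second significant figure)
Orange → ×10^3 multiplier
Gold → ±5% tolerance
60 × 1000 = 60000 Ω
Allowed range: 57000 Ω to 63000 Ω.
67290 ohms lies outside that range.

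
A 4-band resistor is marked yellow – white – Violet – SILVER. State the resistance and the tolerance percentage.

490000000 Ω ±10%

Yellow → 4 (first significant figure)
White → 9 (second significant figure)
Violet → ×10^7 multiplier
Silver → ±10% tolerance
49 × 10000000 = 490000000 Ω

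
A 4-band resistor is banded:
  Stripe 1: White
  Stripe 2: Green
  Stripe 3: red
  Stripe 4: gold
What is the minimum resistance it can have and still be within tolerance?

9025 Ω

White → 9 (first significant figure)
Green → 5 (second significant figure)
Red → ×10^2 multiplier
Gold → ±5% tolerance
95 × 100 = 9500 Ω
Minimum = 9500 × (1 − 5/100) = 9025 Ω.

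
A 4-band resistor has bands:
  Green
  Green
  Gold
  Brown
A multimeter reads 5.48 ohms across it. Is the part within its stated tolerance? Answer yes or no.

Green → 5 (first significant figure)
Green → 5 (second significant figure)
Gold → ×0.1 multiplier
Brown → ±1% tolerance
55 × 0.1 = 5.5 Ω
Allowed range: 5.445 Ω to 5.555 Ω.
5.48 ohms lies inside that range.

yes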